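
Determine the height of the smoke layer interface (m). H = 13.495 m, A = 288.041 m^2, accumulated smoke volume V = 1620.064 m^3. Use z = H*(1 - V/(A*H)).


V/(A*H) = 0.41678
1 - 0.41678 = 0.58322
z = 13.495 * 0.58322 = 7.8706 m

7.8706 m


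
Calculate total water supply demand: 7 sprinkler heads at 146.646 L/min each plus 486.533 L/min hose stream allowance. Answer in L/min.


Sprinkler demand = 7 * 146.646 = 1026.522 L/min
Total = 1026.522 + 486.533 = 1513.055 L/min

1513.055 L/min


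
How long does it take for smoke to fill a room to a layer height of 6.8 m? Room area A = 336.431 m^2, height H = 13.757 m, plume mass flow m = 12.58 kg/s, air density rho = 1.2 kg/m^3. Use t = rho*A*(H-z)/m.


H - z = 6.957 m
t = 1.2 * 336.431 * 6.957 / 12.58 = 223.26 s

223.26 s


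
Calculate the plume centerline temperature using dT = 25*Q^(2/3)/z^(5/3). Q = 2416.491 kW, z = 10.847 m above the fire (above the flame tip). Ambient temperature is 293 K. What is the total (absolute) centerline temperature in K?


Q^(2/3) = 180.08
z^(5/3) = 53.152
dT = 25 * 180.08 / 53.152 = 84.699 K
T = 293 + 84.699 = 377.70 K

377.70 K


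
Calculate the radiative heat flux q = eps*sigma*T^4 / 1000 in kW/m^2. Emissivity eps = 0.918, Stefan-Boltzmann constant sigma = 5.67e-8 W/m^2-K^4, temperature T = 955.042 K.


T^4 = 8.3194e+11
q = 0.918 * 5.67e-8 * 8.3194e+11 / 1000 = 43.303 kW/m^2

43.303 kW/m^2


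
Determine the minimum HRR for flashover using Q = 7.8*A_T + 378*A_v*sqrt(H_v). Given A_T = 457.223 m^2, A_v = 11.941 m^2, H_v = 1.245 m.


7.8*A_T = 3566.3
sqrt(H_v) = 1.1158
378*A_v*sqrt(H_v) = 5036.4
Q = 3566.3 + 5036.4 = 8602.7 kW

8602.7 kW


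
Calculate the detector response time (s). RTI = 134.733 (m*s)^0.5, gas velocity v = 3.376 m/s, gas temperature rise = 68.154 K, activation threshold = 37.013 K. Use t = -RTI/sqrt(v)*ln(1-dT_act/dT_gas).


dT_act/dT_gas = 0.54308
ln(1 - 0.54308) = -0.78324
t = -134.733 / sqrt(3.376) * -0.78324 = 57.434 s

57.434 s


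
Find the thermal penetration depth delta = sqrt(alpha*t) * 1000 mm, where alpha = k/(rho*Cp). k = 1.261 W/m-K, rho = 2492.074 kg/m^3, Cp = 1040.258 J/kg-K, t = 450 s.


alpha = 1.261 / (2492.074 * 1040.258) = 4.8642e-07 m^2/s
alpha * t = 0.00021889
delta = sqrt(0.00021889) * 1000 = 14.795 mm

14.795 mm


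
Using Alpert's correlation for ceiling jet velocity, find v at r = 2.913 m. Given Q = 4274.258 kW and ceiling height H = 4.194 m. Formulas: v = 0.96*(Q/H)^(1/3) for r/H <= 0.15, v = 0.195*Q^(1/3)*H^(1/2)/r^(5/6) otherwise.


r/H = 2.913 / 4.194 = 0.69456
r/H > 0.15, so v = 0.195*Q^(1/3)*H^(1/2)/r^(5/6)
Q^(1/3) = 16.229
H^(1/2) = 2.0479
r^(5/6) = 2.4375
v = 0.195 * 16.229 * 2.0479 / 2.4375 = 2.6588 m/s

2.6588 m/s


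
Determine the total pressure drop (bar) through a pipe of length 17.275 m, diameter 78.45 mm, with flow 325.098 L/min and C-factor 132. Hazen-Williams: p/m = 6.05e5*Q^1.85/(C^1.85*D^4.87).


Q^1.85 = 44384
C^1.85 = 8376.5
D^4.87 = 1.6853e+09
p/m = 0.0019022 bar/m
p_total = 0.0019022 * 17.275 = 0.032860 bar

0.032860 bar


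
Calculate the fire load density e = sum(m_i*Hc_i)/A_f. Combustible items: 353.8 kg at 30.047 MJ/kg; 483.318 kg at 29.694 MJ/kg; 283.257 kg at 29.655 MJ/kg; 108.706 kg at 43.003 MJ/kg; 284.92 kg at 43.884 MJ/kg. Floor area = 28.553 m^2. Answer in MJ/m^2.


Total energy = 353.8*30.047 + 483.318*29.694 + 283.257*29.655 + 108.706*43.003 + 284.92*43.884
= 10630.63 + 14351.64 + 8399.986 + 4674.684 + 12503.43
= 50560.37 MJ
e = 50560.37 / 28.553 = 1770.8 MJ/m^2

1770.8 MJ/m^2


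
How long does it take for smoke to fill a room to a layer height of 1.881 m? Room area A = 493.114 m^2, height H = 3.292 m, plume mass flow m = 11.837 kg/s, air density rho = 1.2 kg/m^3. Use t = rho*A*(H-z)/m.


H - z = 1.411 m
t = 1.2 * 493.114 * 1.411 / 11.837 = 70.537 s

70.537 s


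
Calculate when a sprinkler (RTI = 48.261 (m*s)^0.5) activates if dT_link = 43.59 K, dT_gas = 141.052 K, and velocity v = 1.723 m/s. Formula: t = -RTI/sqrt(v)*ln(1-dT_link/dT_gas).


dT_link/dT_gas = 0.30903
ln(1 - 0.30903) = -0.36967
t = -48.261 / sqrt(1.723) * -0.36967 = 13.591 s

13.591 s


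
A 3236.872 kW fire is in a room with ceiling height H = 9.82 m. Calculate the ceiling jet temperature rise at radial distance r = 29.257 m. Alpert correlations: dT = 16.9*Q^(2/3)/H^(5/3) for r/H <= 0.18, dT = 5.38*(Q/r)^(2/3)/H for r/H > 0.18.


r/H = 29.257 / 9.82 = 2.9793
r/H > 0.18, so dT = 5.38*(Q/r)^(2/3)/H
Q/r = 110.64
(Q/r)^(2/3) = 23.046
dT = 5.38 * 23.046 / 9.82 = 12.626 K

12.626 K


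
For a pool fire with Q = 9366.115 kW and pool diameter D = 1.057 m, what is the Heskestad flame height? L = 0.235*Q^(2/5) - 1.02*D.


Q^(2/5) = 38.781
0.235 * Q^(2/5) = 9.1136
1.02 * D = 1.0781
L = 8.0355 m

8.0355 m


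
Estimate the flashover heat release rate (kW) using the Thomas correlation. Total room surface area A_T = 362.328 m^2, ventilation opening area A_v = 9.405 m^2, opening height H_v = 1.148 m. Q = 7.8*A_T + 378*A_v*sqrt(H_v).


7.8*A_T = 2826.2
sqrt(H_v) = 1.0714
378*A_v*sqrt(H_v) = 3809.1
Q = 2826.2 + 3809.1 = 6635.3 kW

6635.3 kW


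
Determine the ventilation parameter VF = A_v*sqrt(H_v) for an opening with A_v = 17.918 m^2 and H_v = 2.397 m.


sqrt(H_v) = 1.5482
VF = 17.918 * 1.5482 = 27.741 m^(5/2)

27.741 m^(5/2)


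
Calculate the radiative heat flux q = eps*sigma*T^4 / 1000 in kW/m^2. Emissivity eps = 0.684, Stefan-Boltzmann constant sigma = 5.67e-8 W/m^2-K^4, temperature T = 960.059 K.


T^4 = 8.4956e+11
q = 0.684 * 5.67e-8 * 8.4956e+11 / 1000 = 32.948 kW/m^2

32.948 kW/m^2


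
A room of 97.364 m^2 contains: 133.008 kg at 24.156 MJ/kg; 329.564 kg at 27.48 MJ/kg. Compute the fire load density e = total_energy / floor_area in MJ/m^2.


Total energy = 133.008*24.156 + 329.564*27.48
= 3212.941 + 9056.419
= 12269.36 MJ
e = 12269.36 / 97.364 = 126.02 MJ/m^2

126.02 MJ/m^2


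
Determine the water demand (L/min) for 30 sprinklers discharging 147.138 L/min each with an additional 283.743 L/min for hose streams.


Sprinkler demand = 30 * 147.138 = 4414.14 L/min
Total = 4414.14 + 283.743 = 4697.883 L/min

4697.883 L/min


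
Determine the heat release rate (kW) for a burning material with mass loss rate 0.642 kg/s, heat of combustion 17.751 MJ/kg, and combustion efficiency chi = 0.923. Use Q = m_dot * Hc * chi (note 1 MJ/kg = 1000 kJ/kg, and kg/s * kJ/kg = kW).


Hc = 17.751 MJ/kg = 17.751 * 1000 kJ/kg = 17751 kJ/kg
Q = 0.642 kg/s * 17751 kJ/kg * 0.923 = 10519 kW

10519 kW


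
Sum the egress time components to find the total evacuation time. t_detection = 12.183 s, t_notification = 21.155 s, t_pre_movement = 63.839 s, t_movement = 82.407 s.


Total = 12.183 + 21.155 + 63.839 + 82.407 = 179.584 s

179.584 s


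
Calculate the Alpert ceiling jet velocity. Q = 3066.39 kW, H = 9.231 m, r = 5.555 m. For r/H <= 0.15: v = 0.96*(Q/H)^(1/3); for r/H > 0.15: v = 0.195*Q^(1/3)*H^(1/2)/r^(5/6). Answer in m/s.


r/H = 5.555 / 9.231 = 0.60178
r/H > 0.15, so v = 0.195*Q^(1/3)*H^(1/2)/r^(5/6)
Q^(1/3) = 14.528
H^(1/2) = 3.0383
r^(5/6) = 4.1742
v = 0.195 * 14.528 * 3.0383 / 4.1742 = 2.0620 m/s

2.0620 m/s


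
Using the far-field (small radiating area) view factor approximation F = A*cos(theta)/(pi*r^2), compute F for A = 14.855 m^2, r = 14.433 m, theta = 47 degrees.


cos(47 deg) = 0.68200
pi*r^2 = 654.43
F = 14.855 * 0.68200 / 654.43 = 0.015481

0.015481


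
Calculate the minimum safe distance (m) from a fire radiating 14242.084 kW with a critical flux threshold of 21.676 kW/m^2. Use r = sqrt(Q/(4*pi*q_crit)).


4*pi*q_crit = 272.39
Q/(4*pi*q_crit) = 52.286
r = sqrt(52.286) = 7.2309 m

7.2309 m


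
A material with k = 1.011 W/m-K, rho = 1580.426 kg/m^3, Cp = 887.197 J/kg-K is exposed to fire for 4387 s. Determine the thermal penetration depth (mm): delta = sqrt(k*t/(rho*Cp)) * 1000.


alpha = 1.011 / (1580.426 * 887.197) = 7.2104e-07 m^2/s
alpha * t = 0.0031632
delta = sqrt(0.0031632) * 1000 = 56.242 mm

56.242 mm


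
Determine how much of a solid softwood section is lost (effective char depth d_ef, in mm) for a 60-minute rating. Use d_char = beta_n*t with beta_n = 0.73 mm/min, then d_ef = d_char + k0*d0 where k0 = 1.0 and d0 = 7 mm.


d_char = 0.73 * 60 = 43.8 mm
d_ef = 43.8 + 1.0*7 = 50.8 mm

50.8 mm


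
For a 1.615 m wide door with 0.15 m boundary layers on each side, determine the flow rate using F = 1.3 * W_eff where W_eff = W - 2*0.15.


W_eff = 1.615 - 0.30 = 1.315 m
F = 1.3 * 1.315 = 1.7095 persons/s

1.7095 persons/s


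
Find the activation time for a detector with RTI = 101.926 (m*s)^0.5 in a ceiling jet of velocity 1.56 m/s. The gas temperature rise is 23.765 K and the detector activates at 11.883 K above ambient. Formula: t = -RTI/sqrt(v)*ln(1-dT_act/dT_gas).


dT_act/dT_gas = 0.50002
ln(1 - 0.50002) = -0.69319
t = -101.926 / sqrt(1.56) * -0.69319 = 56.568 s

56.568 s


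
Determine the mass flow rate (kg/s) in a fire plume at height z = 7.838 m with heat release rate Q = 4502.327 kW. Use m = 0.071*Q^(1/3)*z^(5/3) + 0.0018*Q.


Q^(1/3) = 16.512
z^(5/3) = 30.927
First term = 0.071 * 16.512 * 30.927 = 36.259
Second term = 0.0018 * 4502.327 = 8.1042
m = 44.363 kg/s

44.363 kg/s


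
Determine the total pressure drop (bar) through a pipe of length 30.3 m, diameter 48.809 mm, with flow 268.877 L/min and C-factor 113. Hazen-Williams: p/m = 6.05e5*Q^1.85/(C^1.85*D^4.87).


Q^1.85 = 31237
C^1.85 = 6283.4
D^4.87 = 1.6711e+08
p/m = 0.017999 bar/m
p_total = 0.017999 * 30.3 = 0.54536 bar

0.54536 bar


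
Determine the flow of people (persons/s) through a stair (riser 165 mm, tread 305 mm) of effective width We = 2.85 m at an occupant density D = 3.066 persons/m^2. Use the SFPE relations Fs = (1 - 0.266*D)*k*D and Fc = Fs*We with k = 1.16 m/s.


1 - 0.266*D = 1 - 0.266*3.066 = 0.18444
Fs = 0.18444 * 1.16 * 3.066 = 0.65599 persons/(s*m)
Fc = 0.65599 * 2.85 = 1.8696 persons/s

1.8696 persons/s


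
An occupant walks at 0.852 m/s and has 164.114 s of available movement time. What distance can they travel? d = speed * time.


d = 0.852 * 164.114 = 139.83 m

139.83 m


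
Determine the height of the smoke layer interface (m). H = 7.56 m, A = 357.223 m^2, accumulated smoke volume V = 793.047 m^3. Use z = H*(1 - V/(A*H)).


V/(A*H) = 0.29366
1 - 0.29366 = 0.70634
z = 7.56 * 0.70634 = 5.3400 m

5.3400 m


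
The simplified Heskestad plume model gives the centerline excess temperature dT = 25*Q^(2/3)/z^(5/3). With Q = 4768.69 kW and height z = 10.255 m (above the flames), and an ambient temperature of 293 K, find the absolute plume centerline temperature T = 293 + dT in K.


Q^(2/3) = 283.31
z^(5/3) = 48.405
dT = 25 * 283.31 / 48.405 = 146.32 K
T = 293 + 146.32 = 439.32 K

439.32 K


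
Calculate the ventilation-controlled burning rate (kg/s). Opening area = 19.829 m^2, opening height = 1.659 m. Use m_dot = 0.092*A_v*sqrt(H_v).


sqrt(H_v) = 1.2880
m_dot = 0.092 * 19.829 * 1.2880 = 2.3497 kg/s

2.3497 kg/s


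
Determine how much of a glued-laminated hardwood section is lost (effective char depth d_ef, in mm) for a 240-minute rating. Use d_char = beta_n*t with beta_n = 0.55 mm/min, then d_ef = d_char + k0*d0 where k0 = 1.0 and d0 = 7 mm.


d_char = 0.55 * 240 = 132 mm
d_ef = 132 + 1.0*7 = 139 mm

139 mm


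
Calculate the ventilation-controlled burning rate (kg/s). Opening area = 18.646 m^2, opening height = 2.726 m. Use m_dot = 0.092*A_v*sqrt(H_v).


sqrt(H_v) = 1.6511
m_dot = 0.092 * 18.646 * 1.6511 = 2.8323 kg/s

2.8323 kg/s


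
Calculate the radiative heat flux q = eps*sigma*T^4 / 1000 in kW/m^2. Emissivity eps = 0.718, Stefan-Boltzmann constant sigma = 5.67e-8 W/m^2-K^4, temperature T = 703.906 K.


T^4 = 2.4550e+11
q = 0.718 * 5.67e-8 * 2.4550e+11 / 1000 = 9.9946 kW/m^2

9.9946 kW/m^2


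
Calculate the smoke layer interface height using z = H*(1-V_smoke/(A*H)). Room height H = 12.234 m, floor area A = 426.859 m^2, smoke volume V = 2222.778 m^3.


V/(A*H) = 0.42564
1 - 0.42564 = 0.57436
z = 12.234 * 0.57436 = 7.0267 m

7.0267 m


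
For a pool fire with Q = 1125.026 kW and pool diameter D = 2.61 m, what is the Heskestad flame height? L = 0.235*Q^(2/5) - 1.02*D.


Q^(2/5) = 16.614
0.235 * Q^(2/5) = 3.9042
1.02 * D = 2.6622
L = 1.2420 m

1.2420 m


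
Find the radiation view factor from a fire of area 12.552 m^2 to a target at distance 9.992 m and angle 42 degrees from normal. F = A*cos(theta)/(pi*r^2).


cos(42 deg) = 0.74314
pi*r^2 = 313.66
F = 12.552 * 0.74314 / 313.66 = 0.029739

0.029739


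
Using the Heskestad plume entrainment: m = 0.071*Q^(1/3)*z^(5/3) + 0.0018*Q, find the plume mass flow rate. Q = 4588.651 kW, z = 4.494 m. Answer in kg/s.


Q^(1/3) = 16.617
z^(5/3) = 12.238
First term = 0.071 * 16.617 * 12.238 = 14.439
Second term = 0.0018 * 4588.651 = 8.2596
m = 22.699 kg/s

22.699 kg/s


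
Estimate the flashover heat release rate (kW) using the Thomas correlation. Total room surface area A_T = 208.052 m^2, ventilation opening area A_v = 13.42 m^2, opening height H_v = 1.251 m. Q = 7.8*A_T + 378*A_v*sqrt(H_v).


7.8*A_T = 1622.8
sqrt(H_v) = 1.1185
378*A_v*sqrt(H_v) = 5673.8
Q = 1622.8 + 5673.8 = 7296.6 kW

7296.6 kW


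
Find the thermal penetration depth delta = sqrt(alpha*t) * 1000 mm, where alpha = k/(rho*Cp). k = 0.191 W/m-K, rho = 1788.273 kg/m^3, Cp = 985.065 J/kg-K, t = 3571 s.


alpha = 0.191 / (1788.273 * 985.065) = 1.0843e-07 m^2/s
alpha * t = 0.00038719
delta = sqrt(0.00038719) * 1000 = 19.677 mm

19.677 mm


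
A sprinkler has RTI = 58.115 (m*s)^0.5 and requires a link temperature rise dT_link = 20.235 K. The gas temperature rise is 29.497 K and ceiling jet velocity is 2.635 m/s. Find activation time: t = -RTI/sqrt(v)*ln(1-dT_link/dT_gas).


dT_link/dT_gas = 0.68600
ln(1 - 0.68600) = -1.1584
t = -58.115 / sqrt(2.635) * -1.1584 = 41.471 s

41.471 s


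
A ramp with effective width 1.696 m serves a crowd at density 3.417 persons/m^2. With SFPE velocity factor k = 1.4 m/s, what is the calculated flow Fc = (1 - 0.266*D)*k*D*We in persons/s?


1 - 0.266*D = 1 - 0.266*3.417 = 0.091078
Fs = 0.091078 * 1.4 * 3.417 = 0.43570 persons/(s*m)
Fc = 0.43570 * 1.696 = 0.73895 persons/s

0.73895 persons/s


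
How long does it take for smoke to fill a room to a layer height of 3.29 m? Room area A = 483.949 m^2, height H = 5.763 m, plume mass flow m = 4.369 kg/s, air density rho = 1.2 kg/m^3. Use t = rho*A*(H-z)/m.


H - z = 2.473 m
t = 1.2 * 483.949 * 2.473 / 4.369 = 328.72 s

328.72 s


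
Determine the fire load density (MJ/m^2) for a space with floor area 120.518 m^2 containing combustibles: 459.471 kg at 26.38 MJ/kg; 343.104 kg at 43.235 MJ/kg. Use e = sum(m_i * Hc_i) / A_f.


Total energy = 459.471*26.38 + 343.104*43.235
= 12120.84 + 14834.10
= 26954.95 MJ
e = 26954.95 / 120.518 = 223.66 MJ/m^2

223.66 MJ/m^2


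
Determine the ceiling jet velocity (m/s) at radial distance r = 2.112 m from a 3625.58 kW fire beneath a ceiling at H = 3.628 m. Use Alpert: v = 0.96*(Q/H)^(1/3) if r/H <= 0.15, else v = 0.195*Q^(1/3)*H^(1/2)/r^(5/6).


r/H = 2.112 / 3.628 = 0.58214
r/H > 0.15, so v = 0.195*Q^(1/3)*H^(1/2)/r^(5/6)
Q^(1/3) = 15.362
H^(1/2) = 1.9047
r^(5/6) = 1.8646
v = 0.195 * 15.362 * 1.9047 / 1.8646 = 3.0602 m/s

3.0602 m/s


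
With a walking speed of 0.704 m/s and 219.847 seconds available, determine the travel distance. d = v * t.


d = 0.704 * 219.847 = 154.77 m

154.77 m


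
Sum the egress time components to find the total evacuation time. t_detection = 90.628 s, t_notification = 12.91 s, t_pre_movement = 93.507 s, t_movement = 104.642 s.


Total = 90.628 + 12.91 + 93.507 + 104.642 = 301.687 s

301.687 s


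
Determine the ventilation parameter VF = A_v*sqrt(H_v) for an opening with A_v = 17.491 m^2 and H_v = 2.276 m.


sqrt(H_v) = 1.5086
VF = 17.491 * 1.5086 = 26.388 m^(5/2)

26.388 m^(5/2)


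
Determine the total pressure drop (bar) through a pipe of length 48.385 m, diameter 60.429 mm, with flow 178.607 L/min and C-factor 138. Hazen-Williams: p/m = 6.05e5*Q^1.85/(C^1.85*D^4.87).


Q^1.85 = 14656
C^1.85 = 9094.4
D^4.87 = 4.7279e+08
p/m = 0.0020622 bar/m
p_total = 0.0020622 * 48.385 = 0.099778 bar

0.099778 bar


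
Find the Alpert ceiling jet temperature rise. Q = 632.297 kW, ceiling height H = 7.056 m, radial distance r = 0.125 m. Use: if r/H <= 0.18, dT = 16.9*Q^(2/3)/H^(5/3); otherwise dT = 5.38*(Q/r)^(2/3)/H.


r/H = 0.125 / 7.056 = 0.017715
r/H <= 0.18, so dT = 16.9*Q^(2/3)/H^(5/3)
Q^(2/3) = 73.668
H^(5/3) = 25.958
dT = 16.9 * 73.668 / 25.958 = 47.963 K

47.963 K


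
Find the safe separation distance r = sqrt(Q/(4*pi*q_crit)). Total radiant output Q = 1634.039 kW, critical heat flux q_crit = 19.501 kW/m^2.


4*pi*q_crit = 245.06
Q/(4*pi*q_crit) = 6.6680
r = sqrt(6.6680) = 2.5822 m

2.5822 m


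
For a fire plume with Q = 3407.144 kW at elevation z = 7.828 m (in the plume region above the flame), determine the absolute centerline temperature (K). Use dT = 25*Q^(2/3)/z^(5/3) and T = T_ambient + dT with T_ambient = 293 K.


Q^(2/3) = 226.43
z^(5/3) = 30.862
dT = 25 * 226.43 / 30.862 = 183.42 K
T = 293 + 183.42 = 476.42 K

476.42 K


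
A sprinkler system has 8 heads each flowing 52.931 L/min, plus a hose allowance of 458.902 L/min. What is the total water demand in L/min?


Sprinkler demand = 8 * 52.931 = 423.448 L/min
Total = 423.448 + 458.902 = 882.35 L/min

882.35 L/min


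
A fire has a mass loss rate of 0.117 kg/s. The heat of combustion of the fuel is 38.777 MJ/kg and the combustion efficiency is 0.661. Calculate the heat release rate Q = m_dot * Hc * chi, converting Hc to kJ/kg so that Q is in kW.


Hc = 38.777 MJ/kg = 38.777 * 1000 kJ/kg = 38777 kJ/kg
Q = 0.117 kg/s * 38777 kJ/kg * 0.661 = 2998.9 kW

2998.9 kW


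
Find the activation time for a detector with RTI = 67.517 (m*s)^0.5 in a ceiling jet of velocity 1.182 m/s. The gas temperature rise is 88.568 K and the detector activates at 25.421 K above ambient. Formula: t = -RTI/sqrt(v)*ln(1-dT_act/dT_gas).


dT_act/dT_gas = 0.28702
ln(1 - 0.28702) = -0.33831
t = -67.517 / sqrt(1.182) * -0.33831 = 21.009 s

21.009 s


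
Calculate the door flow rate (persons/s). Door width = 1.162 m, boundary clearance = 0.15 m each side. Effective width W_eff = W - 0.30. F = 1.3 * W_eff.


W_eff = 1.162 - 0.30 = 0.862 m
F = 1.3 * 0.862 = 1.1206 persons/s

1.1206 persons/s


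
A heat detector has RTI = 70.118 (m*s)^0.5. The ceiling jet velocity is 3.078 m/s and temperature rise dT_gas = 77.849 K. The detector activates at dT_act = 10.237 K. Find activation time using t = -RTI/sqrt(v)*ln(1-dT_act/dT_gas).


dT_act/dT_gas = 0.13150
ln(1 - 0.13150) = -0.14099
t = -70.118 / sqrt(3.078) * -0.14099 = 5.6347 s

5.6347 s


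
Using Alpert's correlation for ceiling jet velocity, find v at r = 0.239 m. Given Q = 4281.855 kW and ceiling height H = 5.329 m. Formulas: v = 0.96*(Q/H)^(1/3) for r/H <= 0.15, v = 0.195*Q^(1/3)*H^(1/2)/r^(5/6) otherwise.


r/H = 0.239 / 5.329 = 0.044849
r/H <= 0.15, so v = 0.96*(Q/H)^(1/3)
Q/H = 803.50
(Q/H)^(1/3) = 9.2967
v = 0.96 * 9.2967 = 8.9248 m/s

8.9248 m/s


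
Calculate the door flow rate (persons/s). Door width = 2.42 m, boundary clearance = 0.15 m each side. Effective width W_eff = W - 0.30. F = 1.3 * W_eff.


W_eff = 2.42 - 0.30 = 2.12 m
F = 1.3 * 2.12 = 2.756 persons/s

2.756 persons/s


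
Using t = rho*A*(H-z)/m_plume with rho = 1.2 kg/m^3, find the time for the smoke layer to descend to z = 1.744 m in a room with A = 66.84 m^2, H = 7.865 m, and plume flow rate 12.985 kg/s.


H - z = 6.121 m
t = 1.2 * 66.84 * 6.121 / 12.985 = 37.809 s

37.809 s


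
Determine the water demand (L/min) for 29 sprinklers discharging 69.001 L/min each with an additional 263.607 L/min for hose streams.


Sprinkler demand = 29 * 69.001 = 2001.029 L/min
Total = 2001.029 + 263.607 = 2264.636 L/min

2264.636 L/min


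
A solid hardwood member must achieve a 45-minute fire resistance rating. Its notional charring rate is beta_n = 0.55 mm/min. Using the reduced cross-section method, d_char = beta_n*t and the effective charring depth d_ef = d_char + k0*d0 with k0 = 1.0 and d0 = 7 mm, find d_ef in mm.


d_char = 0.55 * 45 = 24.75 mm
d_ef = 24.75 + 1.0*7 = 31.75 mm

31.75 mm


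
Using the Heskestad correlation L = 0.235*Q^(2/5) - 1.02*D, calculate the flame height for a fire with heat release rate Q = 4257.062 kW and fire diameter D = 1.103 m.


Q^(2/5) = 28.291
0.235 * Q^(2/5) = 6.6483
1.02 * D = 1.1251
L = 5.5233 m

5.5233 m


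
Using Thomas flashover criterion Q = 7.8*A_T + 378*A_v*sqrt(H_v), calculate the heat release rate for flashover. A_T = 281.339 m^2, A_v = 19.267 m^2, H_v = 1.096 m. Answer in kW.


7.8*A_T = 2194.4
sqrt(H_v) = 1.0469
378*A_v*sqrt(H_v) = 7624.5
Q = 2194.4 + 7624.5 = 9818.9 kW

9818.9 kW


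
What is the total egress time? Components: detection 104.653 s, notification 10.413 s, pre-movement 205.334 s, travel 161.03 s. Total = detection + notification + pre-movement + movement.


Total = 104.653 + 10.413 + 205.334 + 161.03 = 481.43 s

481.43 s


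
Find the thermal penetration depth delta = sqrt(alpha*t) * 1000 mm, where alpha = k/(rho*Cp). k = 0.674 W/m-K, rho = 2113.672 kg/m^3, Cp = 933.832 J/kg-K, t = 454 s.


alpha = 0.674 / (2113.672 * 933.832) = 3.4147e-07 m^2/s
alpha * t = 0.00015503
delta = sqrt(0.00015503) * 1000 = 12.451 mm

12.451 mm


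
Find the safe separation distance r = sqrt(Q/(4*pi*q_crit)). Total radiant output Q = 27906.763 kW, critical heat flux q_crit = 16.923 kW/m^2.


4*pi*q_crit = 212.66
Q/(4*pi*q_crit) = 131.23
r = sqrt(131.23) = 11.455 m

11.455 m


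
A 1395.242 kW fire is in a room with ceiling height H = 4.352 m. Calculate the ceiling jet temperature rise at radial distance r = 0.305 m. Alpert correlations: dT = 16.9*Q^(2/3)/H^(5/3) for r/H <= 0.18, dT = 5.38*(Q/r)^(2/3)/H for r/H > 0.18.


r/H = 0.305 / 4.352 = 0.070083
r/H <= 0.18, so dT = 16.9*Q^(2/3)/H^(5/3)
Q^(2/3) = 124.86
H^(5/3) = 11.601
dT = 16.9 * 124.86 / 11.601 = 181.90 K

181.90 K


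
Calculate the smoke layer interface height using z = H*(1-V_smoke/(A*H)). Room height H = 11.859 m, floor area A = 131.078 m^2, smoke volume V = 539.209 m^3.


V/(A*H) = 0.34688
1 - 0.34688 = 0.65312
z = 11.859 * 0.65312 = 7.7454 m

7.7454 m


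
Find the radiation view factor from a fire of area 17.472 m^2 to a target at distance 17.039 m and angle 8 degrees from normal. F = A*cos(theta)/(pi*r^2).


cos(8 deg) = 0.99027
pi*r^2 = 912.09
F = 17.472 * 0.99027 / 912.09 = 0.018970

0.018970


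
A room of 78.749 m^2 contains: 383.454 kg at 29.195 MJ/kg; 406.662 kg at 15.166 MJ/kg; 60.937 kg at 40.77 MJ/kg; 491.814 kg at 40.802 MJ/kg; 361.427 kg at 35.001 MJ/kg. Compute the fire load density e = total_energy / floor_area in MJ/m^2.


Total energy = 383.454*29.195 + 406.662*15.166 + 60.937*40.77 + 491.814*40.802 + 361.427*35.001
= 11194.94 + 6167.436 + 2484.401 + 20066.99 + 12650.31
= 52564.08 MJ
e = 52564.08 / 78.749 = 667.49 MJ/m^2

667.49 MJ/m^2


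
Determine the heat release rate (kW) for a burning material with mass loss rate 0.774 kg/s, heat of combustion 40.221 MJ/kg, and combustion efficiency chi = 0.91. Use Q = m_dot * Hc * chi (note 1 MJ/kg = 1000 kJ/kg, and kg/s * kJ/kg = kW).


Hc = 40.221 MJ/kg = 40.221 * 1000 kJ/kg = 40221 kJ/kg
Q = 0.774 kg/s * 40221 kJ/kg * 0.91 = 28329 kW

28329 kW


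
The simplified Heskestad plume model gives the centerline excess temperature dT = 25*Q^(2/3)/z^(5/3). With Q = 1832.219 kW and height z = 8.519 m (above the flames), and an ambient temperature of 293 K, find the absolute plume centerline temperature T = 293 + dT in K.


Q^(2/3) = 149.73
z^(5/3) = 35.534
dT = 25 * 149.73 / 35.534 = 105.34 K
T = 293 + 105.34 = 398.34 K

398.34 K


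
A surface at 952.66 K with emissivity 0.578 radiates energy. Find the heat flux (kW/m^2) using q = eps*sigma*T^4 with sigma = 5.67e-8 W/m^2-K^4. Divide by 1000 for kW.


T^4 = 8.2367e+11
q = 0.578 * 5.67e-8 * 8.2367e+11 / 1000 = 26.994 kW/m^2

26.994 kW/m^2


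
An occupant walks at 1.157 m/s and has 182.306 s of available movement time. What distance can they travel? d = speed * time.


d = 1.157 * 182.306 = 210.93 m

210.93 m


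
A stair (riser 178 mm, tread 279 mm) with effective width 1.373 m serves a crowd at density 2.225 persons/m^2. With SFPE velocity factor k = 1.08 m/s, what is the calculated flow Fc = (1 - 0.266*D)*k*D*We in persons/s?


1 - 0.266*D = 1 - 0.266*2.225 = 0.40815
Fs = 0.40815 * 1.08 * 2.225 = 0.98078 persons/(s*m)
Fc = 0.98078 * 1.373 = 1.3466 persons/s

1.3466 persons/s


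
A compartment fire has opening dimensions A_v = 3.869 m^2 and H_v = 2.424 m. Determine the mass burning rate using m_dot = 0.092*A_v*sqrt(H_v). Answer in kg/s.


sqrt(H_v) = 1.5569
m_dot = 0.092 * 3.869 * 1.5569 = 0.55418 kg/s

0.55418 kg/s


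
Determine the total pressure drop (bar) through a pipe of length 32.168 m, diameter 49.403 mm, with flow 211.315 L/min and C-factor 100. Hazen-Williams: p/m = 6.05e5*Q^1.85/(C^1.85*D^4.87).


Q^1.85 = 20004
C^1.85 = 5011.9
D^4.87 = 1.7725e+08
p/m = 0.013624 bar/m
p_total = 0.013624 * 32.168 = 0.43825 bar

0.43825 bar


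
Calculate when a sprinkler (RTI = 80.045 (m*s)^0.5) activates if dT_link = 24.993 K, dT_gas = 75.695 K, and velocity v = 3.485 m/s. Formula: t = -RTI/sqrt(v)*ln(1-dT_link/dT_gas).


dT_link/dT_gas = 0.33018
ln(1 - 0.33018) = -0.40075
t = -80.045 / sqrt(3.485) * -0.40075 = 17.183 s

17.183 s


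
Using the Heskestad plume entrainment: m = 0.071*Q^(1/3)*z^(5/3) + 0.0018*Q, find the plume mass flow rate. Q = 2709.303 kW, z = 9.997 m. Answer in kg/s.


Q^(1/3) = 13.941
z^(5/3) = 46.393
First term = 0.071 * 13.941 * 46.393 = 45.919
Second term = 0.0018 * 2709.303 = 4.8767
m = 50.796 kg/s

50.796 kg/s


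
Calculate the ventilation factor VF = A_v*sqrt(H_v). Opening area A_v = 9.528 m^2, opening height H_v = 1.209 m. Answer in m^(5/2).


sqrt(H_v) = 1.0995
VF = 9.528 * 1.0995 = 10.476 m^(5/2)

10.476 m^(5/2)


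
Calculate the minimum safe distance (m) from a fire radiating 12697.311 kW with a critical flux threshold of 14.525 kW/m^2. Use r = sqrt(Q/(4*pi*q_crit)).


4*pi*q_crit = 182.53
Q/(4*pi*q_crit) = 69.564
r = sqrt(69.564) = 8.3405 m

8.3405 m


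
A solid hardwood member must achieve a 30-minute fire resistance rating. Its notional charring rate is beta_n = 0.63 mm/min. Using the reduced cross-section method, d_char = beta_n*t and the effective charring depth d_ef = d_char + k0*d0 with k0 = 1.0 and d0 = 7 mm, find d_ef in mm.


d_char = 0.63 * 30 = 18.9 mm
d_ef = 18.9 + 1.0*7 = 25.9 mm

25.9 mm


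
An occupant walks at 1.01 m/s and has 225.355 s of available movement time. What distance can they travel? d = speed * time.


d = 1.01 * 225.355 = 227.61 m

227.61 m


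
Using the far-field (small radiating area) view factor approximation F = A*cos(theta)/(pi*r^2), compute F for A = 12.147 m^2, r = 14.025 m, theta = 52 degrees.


cos(52 deg) = 0.61566
pi*r^2 = 617.95
F = 12.147 * 0.61566 / 617.95 = 0.012102

0.012102


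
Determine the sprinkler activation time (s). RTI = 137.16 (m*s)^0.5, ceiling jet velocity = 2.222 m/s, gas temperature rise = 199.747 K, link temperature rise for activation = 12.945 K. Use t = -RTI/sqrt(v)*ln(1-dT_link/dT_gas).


dT_link/dT_gas = 0.064807
ln(1 - 0.064807) = -0.067002
t = -137.16 / sqrt(2.222) * -0.067002 = 6.1652 s

6.1652 s


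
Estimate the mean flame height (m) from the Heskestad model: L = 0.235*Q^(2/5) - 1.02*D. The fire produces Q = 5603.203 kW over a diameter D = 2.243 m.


Q^(2/5) = 31.577
0.235 * Q^(2/5) = 7.4207
1.02 * D = 2.2879
L = 5.1328 m

5.1328 m


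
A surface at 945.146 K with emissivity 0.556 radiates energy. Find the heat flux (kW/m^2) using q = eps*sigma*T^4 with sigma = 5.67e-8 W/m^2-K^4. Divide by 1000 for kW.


T^4 = 7.9799e+11
q = 0.556 * 5.67e-8 * 7.9799e+11 / 1000 = 25.157 kW/m^2

25.157 kW/m^2


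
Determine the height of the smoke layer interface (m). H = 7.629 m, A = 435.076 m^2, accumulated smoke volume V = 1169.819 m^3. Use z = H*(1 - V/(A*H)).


V/(A*H) = 0.35244
1 - 0.35244 = 0.64756
z = 7.629 * 0.64756 = 4.9402 m

4.9402 m


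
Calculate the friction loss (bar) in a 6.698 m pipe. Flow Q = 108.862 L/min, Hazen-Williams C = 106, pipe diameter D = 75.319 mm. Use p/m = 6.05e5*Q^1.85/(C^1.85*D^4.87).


Q^1.85 = 5864.4
C^1.85 = 5582.3
D^4.87 = 1.3821e+09
p/m = 0.00045987 bar/m
p_total = 0.00045987 * 6.698 = 0.0030802 bar

0.0030802 bar


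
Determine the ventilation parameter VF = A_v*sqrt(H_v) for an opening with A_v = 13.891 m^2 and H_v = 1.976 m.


sqrt(H_v) = 1.4057
VF = 13.891 * 1.4057 = 19.527 m^(5/2)

19.527 m^(5/2)


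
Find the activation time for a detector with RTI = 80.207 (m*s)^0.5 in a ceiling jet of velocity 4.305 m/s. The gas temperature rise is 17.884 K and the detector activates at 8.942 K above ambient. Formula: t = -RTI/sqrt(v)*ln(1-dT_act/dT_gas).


dT_act/dT_gas = 0.5
ln(1 - 0.5) = -0.69315
t = -80.207 / sqrt(4.305) * -0.69315 = 26.795 s

26.795 s


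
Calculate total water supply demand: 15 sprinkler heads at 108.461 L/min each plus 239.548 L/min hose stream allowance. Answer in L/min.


Sprinkler demand = 15 * 108.461 = 1626.915 L/min
Total = 1626.915 + 239.548 = 1866.463 L/min

1866.463 L/min


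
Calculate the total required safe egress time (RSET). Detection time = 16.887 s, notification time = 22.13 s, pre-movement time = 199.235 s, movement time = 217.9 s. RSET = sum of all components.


Total = 16.887 + 22.13 + 199.235 + 217.9 = 456.152 s

456.152 s


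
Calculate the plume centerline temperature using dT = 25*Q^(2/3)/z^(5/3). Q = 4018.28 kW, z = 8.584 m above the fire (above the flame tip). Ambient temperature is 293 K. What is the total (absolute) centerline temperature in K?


Q^(2/3) = 252.75
z^(5/3) = 35.987
dT = 25 * 252.75 / 35.987 = 175.58 K
T = 293 + 175.58 = 468.58 K

468.58 K


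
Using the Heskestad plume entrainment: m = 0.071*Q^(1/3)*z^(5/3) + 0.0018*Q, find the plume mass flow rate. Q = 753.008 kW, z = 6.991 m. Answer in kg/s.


Q^(1/3) = 9.0977
z^(5/3) = 25.560
First term = 0.071 * 9.0977 * 25.560 = 16.510
Second term = 0.0018 * 753.008 = 1.3554
m = 17.866 kg/s

17.866 kg/s


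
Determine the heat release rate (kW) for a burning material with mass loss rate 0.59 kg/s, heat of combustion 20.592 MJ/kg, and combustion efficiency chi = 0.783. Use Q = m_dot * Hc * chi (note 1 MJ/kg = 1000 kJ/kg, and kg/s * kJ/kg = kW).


Hc = 20.592 MJ/kg = 20.592 * 1000 kJ/kg = 20592 kJ/kg
Q = 0.59 kg/s * 20592 kJ/kg * 0.783 = 9512.9 kW

9512.9 kW


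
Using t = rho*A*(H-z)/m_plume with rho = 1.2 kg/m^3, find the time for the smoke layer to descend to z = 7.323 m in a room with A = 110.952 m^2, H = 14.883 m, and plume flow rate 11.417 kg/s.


H - z = 7.56 m
t = 1.2 * 110.952 * 7.56 / 11.417 = 88.163 s

88.163 s


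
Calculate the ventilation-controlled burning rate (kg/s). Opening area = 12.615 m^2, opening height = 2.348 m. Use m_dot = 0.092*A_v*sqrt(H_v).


sqrt(H_v) = 1.5323
m_dot = 0.092 * 12.615 * 1.5323 = 1.7784 kg/s

1.7784 kg/s


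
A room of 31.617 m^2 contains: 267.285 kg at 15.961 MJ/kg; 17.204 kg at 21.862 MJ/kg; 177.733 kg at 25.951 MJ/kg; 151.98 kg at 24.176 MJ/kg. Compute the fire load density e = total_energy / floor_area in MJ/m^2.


Total energy = 267.285*15.961 + 17.204*21.862 + 177.733*25.951 + 151.98*24.176
= 4266.136 + 376.1138 + 4612.349 + 3674.268
= 12928.87 MJ
e = 12928.87 / 31.617 = 408.92 MJ/m^2

408.92 MJ/m^2


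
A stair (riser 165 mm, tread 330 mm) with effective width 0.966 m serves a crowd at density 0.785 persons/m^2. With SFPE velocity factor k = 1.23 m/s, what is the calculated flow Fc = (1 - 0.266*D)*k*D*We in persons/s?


1 - 0.266*D = 1 - 0.266*0.785 = 0.79119
Fs = 0.79119 * 1.23 * 0.785 = 0.76393 persons/(s*m)
Fc = 0.76393 * 0.966 = 0.73796 persons/s

0.73796 persons/s


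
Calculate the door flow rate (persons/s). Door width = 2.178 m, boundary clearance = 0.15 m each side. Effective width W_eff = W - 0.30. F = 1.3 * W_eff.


W_eff = 2.178 - 0.30 = 1.878 m
F = 1.3 * 1.878 = 2.4414 persons/s

2.4414 persons/s


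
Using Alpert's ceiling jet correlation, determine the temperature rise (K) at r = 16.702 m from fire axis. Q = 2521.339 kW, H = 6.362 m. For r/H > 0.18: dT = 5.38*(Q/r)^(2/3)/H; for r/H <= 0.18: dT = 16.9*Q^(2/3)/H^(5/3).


r/H = 16.702 / 6.362 = 2.6253
r/H > 0.18, so dT = 5.38*(Q/r)^(2/3)/H
Q/r = 150.96
(Q/r)^(2/3) = 28.351
dT = 5.38 * 28.351 / 6.362 = 23.975 K

23.975 K


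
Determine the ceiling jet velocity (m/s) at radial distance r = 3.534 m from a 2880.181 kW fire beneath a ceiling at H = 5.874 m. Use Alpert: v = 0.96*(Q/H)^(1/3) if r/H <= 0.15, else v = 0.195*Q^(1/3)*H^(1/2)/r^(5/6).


r/H = 3.534 / 5.874 = 0.60163
r/H > 0.15, so v = 0.195*Q^(1/3)*H^(1/2)/r^(5/6)
Q^(1/3) = 14.228
H^(1/2) = 2.4236
r^(5/6) = 2.8634
v = 0.195 * 14.228 * 2.4236 / 2.8634 = 2.3483 m/s

2.3483 m/s


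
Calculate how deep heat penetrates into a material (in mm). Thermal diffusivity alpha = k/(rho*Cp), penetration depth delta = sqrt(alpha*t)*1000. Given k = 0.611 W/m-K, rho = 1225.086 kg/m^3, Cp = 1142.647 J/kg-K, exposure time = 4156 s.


alpha = 0.611 / (1225.086 * 1142.647) = 4.3648e-07 m^2/s
alpha * t = 0.0018140
delta = sqrt(0.0018140) * 1000 = 42.591 mm

42.591 mm


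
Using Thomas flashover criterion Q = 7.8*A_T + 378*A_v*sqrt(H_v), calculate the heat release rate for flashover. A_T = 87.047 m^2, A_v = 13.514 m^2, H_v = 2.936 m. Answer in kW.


7.8*A_T = 678.97
sqrt(H_v) = 1.7135
378*A_v*sqrt(H_v) = 8752.9
Q = 678.97 + 8752.9 = 9431.9 kW

9431.9 kW


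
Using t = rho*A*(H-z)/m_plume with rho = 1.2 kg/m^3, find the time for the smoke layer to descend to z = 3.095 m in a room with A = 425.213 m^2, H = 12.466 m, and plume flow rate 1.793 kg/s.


H - z = 9.371 m
t = 1.2 * 425.213 * 9.371 / 1.793 = 2666.8 s

2666.8 s


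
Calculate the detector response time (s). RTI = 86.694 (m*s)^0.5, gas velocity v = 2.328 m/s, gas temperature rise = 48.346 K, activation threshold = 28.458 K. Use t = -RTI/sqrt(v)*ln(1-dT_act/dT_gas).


dT_act/dT_gas = 0.58863
ln(1 - 0.58863) = -0.88827
t = -86.694 / sqrt(2.328) * -0.88827 = 50.471 s

50.471 s


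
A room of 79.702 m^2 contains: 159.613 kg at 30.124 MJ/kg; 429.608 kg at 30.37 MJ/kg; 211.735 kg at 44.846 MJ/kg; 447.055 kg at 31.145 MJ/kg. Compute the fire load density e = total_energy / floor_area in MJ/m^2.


Total energy = 159.613*30.124 + 429.608*30.37 + 211.735*44.846 + 447.055*31.145
= 4808.182 + 13047.19 + 9495.468 + 13923.53
= 41274.37 MJ
e = 41274.37 / 79.702 = 517.86 MJ/m^2

517.86 MJ/m^2


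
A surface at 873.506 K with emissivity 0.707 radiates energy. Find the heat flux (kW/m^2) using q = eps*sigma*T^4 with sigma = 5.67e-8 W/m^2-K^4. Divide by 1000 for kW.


T^4 = 5.8219e+11
q = 0.707 * 5.67e-8 * 5.8219e+11 / 1000 = 23.338 kW/m^2

23.338 kW/m^2


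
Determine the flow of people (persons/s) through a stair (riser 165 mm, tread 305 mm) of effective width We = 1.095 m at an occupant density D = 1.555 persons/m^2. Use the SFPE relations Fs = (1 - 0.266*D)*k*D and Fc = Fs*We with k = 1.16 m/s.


1 - 0.266*D = 1 - 0.266*1.555 = 0.58637
Fs = 0.58637 * 1.16 * 1.555 = 1.0577 persons/(s*m)
Fc = 1.0577 * 1.095 = 1.1582 persons/s

1.1582 persons/s


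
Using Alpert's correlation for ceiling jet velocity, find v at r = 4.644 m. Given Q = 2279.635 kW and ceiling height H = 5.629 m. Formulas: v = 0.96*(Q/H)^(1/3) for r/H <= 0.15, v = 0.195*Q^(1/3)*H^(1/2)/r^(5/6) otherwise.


r/H = 4.644 / 5.629 = 0.82501
r/H > 0.15, so v = 0.195*Q^(1/3)*H^(1/2)/r^(5/6)
Q^(1/3) = 13.161
H^(1/2) = 2.3726
r^(5/6) = 3.5954
v = 0.195 * 13.161 * 2.3726 / 3.5954 = 1.6935 m/s

1.6935 m/s


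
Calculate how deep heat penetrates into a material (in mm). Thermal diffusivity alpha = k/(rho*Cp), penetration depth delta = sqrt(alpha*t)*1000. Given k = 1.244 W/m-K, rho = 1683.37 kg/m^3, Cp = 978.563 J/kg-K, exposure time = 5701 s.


alpha = 1.244 / (1683.37 * 978.563) = 7.5518e-07 m^2/s
alpha * t = 0.0043053
delta = sqrt(0.0043053) * 1000 = 65.615 mm

65.615 mm


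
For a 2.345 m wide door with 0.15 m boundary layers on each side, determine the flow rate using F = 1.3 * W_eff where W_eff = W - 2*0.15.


W_eff = 2.345 - 0.30 = 2.045 m
F = 1.3 * 2.045 = 2.6585 persons/s

2.6585 persons/s


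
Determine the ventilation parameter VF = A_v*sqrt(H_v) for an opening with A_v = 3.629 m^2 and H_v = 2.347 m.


sqrt(H_v) = 1.5320
VF = 3.629 * 1.5320 = 5.5596 m^(5/2)

5.5596 m^(5/2)


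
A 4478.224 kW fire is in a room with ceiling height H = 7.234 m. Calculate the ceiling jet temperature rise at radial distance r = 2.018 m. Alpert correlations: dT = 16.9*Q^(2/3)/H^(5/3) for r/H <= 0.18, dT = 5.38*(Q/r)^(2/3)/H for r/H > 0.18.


r/H = 2.018 / 7.234 = 0.27896
r/H > 0.18, so dT = 5.38*(Q/r)^(2/3)/H
Q/r = 2219.1
(Q/r)^(2/3) = 170.13
dT = 5.38 * 170.13 / 7.234 = 126.53 K

126.53 K


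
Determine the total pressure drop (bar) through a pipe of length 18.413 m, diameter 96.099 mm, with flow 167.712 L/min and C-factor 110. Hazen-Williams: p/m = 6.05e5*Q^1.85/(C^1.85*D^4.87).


Q^1.85 = 13045
C^1.85 = 5978.3
D^4.87 = 4.5273e+09
p/m = 0.00029160 bar/m
p_total = 0.00029160 * 18.413 = 0.0053692 bar

0.0053692 bar


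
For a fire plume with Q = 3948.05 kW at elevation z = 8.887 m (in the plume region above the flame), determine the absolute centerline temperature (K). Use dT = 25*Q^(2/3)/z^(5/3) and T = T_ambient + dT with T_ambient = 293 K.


Q^(2/3) = 249.80
z^(5/3) = 38.129
dT = 25 * 249.80 / 38.129 = 163.78 K
T = 293 + 163.78 = 456.78 K

456.78 K


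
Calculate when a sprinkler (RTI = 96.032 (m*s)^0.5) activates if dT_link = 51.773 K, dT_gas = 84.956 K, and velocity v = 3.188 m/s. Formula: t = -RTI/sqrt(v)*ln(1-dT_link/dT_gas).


dT_link/dT_gas = 0.60941
ln(1 - 0.60941) = -0.94010
t = -96.032 / sqrt(3.188) * -0.94010 = 50.563 s

50.563 s


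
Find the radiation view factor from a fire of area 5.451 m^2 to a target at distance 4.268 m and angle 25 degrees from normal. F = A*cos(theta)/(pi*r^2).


cos(25 deg) = 0.90631
pi*r^2 = 57.227
F = 5.451 * 0.90631 / 57.227 = 0.086328

0.086328


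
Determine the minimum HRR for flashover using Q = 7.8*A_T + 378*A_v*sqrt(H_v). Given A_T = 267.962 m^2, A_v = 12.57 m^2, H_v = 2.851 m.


7.8*A_T = 2090.1
sqrt(H_v) = 1.6885
378*A_v*sqrt(H_v) = 8022.8
Q = 2090.1 + 8022.8 = 10113 kW

10113 kW


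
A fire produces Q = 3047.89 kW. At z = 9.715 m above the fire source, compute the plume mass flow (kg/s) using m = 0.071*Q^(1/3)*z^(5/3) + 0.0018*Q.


Q^(1/3) = 14.499
z^(5/3) = 44.232
First term = 0.071 * 14.499 * 44.232 = 45.533
Second term = 0.0018 * 3047.89 = 5.4862
m = 51.020 kg/s

51.020 kg/s


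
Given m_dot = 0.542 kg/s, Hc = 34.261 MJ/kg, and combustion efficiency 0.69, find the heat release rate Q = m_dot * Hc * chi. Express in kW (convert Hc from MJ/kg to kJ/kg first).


Hc = 34.261 MJ/kg = 34.261 * 1000 kJ/kg = 34261 kJ/kg
Q = 0.542 kg/s * 34261 kJ/kg * 0.69 = 12813 kW

12813 kW


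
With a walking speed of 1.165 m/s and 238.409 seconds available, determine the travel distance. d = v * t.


d = 1.165 * 238.409 = 277.75 m

277.75 m


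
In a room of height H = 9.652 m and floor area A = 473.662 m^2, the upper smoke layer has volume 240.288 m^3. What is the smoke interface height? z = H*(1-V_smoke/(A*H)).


V/(A*H) = 0.052559
1 - 0.052559 = 0.94744
z = 9.652 * 0.94744 = 9.1447 m

9.1447 m


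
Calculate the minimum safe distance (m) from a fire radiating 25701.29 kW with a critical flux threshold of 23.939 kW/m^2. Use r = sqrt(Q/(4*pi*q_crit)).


4*pi*q_crit = 300.83
Q/(4*pi*q_crit) = 85.436
r = sqrt(85.436) = 9.2431 m

9.2431 m


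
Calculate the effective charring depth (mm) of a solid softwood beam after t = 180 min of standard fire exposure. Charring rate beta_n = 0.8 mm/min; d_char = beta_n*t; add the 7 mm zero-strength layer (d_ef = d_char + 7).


d_char = 0.8 * 180 = 144 mm
d_ef = 144 + 1.0*7 = 151 mm

151 mm
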